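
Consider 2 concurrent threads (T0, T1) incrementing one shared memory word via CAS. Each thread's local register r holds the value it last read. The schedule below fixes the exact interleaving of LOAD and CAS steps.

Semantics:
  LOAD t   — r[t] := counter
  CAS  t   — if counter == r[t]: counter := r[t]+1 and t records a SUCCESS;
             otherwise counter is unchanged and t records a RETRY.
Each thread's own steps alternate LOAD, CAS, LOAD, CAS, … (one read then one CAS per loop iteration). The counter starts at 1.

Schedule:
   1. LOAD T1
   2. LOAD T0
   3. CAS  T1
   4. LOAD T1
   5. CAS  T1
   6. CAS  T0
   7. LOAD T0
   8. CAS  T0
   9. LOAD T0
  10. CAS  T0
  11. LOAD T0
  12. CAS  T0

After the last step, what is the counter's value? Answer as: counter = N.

1. LOAD T1 → mem=1 r[T1]=1 [LOAD]
2. LOAD T0 → mem=1 r[T0]=1 [LOAD]
3. CAS T1 → mem=2 r[T1]=1 [OK]
4. LOAD T1 → mem=2 r[T1]=2 [LOAD]
5. CAS T1 → mem=3 r[T1]=2 [OK]
6. CAS T0 → mem=3 r[T0]=1 [RETRY]
7. LOAD T0 → mem=3 r[T0]=3 [LOAD]
8. CAS T0 → mem=4 r[T0]=3 [OK]
9. LOAD T0 → mem=4 r[T0]=4 [LOAD]
10. CAS T0 → mem=5 r[T0]=4 [OK]
11. LOAD T0 → mem=5 r[T0]=5 [LOAD]
12. CAS T0 → mem=6 r[T0]=5 [OK]

counter = 6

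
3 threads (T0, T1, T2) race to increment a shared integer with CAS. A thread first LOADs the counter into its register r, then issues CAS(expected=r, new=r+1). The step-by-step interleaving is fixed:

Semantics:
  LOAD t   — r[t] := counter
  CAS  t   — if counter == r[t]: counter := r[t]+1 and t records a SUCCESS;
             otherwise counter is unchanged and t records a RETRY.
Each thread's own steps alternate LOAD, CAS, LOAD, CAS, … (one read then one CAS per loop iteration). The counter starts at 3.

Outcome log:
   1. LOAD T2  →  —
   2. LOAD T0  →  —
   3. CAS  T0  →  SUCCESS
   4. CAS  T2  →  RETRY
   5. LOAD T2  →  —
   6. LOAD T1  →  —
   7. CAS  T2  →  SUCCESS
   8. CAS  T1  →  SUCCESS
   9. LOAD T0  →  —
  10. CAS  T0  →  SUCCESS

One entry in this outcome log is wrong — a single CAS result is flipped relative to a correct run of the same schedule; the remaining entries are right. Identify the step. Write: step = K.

Re-executing:
[1] T2.load  rd  (counter 3, T2.r 3)
[2] T0.load  rd  (counter 3, T0.r 3)
[3] T0.cas  hit  (counter 4, T0.r 3)
[4] T2.cas  miss  (counter 4, T2.r 3)
[5] T2.load  rd  (counter 4, T2.r 4)
[6] T1.load  rd  (counter 4, T1.r 4)
[7] T2.cas  hit  (counter 5, T2.r 4)
[8] T1.cas  miss  (counter 5, T1.r 4)
[9] T0.load  rd  (counter 5, T0.r 5)
[10] T0.cas  hit  (counter 6, T0.r 5)
Log disagrees first at step 8.

step = 8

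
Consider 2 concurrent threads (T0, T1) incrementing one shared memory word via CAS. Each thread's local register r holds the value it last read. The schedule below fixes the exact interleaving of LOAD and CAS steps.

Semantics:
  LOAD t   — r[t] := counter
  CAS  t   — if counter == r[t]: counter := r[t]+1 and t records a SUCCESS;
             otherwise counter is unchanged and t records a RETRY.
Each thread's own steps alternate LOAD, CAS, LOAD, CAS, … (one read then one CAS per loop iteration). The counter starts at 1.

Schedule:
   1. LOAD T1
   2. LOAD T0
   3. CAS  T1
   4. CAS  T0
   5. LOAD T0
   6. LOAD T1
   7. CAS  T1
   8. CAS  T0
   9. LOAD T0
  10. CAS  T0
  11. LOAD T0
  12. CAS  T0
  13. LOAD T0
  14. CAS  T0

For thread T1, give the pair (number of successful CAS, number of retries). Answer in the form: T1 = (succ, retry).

T1 = (2, 0)

1. LOAD T1 → mem=1 r[T1]=1 [LOAD]
2. LOAD T0 → mem=1 r[T0]=1 [LOAD]
3. CAS T1 → mem=2 r[T1]=1 [OK]
4. CAS T0 → mem=2 r[T0]=1 [RETRY]
5. LOAD T0 → mem=2 r[T0]=2 [LOAD]
6. LOAD T1 → mem=2 r[T1]=2 [LOAD]
7. CAS T1 → mem=3 r[T1]=2 [OK]
8. CAS T0 → mem=3 r[T0]=2 [RETRY]
9. LOAD T0 → mem=3 r[T0]=3 [LOAD]
10. CAS T0 → mem=4 r[T0]=3 [OK]
11. LOAD T0 → mem=4 r[T0]=4 [LOAD]
12. CAS T0 → mem=5 r[T0]=4 [OK]
13. LOAD T0 → mem=5 r[T0]=5 [LOAD]
14. CAS T0 → mem=6 r[T0]=5 [OK]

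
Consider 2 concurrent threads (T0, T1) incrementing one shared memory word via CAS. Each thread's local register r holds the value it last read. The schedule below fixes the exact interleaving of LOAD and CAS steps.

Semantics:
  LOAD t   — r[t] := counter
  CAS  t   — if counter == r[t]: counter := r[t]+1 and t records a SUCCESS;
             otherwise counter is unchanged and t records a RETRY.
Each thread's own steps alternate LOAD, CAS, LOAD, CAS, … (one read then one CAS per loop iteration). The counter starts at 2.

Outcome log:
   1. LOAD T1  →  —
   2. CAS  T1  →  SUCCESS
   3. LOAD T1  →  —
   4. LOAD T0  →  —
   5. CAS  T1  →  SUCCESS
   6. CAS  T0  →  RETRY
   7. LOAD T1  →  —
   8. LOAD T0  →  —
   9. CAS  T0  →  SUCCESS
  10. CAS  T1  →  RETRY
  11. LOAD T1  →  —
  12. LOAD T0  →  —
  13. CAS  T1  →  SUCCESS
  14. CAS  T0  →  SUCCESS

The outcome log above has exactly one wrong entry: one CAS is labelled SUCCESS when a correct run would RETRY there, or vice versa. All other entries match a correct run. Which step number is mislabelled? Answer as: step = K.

Reference trace:
1. LOAD T1 → mem=2 r[T1]=2 [LOAD]
2. CAS T1 → mem=3 r[T1]=2 [OK]
3. LOAD T1 → mem=3 r[T1]=3 [LOAD]
4. LOAD T0 → mem=3 r[T0]=3 [LOAD]
5. CAS T1 → mem=4 r[T1]=3 [OK]
6. CAS T0 → mem=4 r[T0]=3 [RETRY]
7. LOAD T1 → mem=4 r[T1]=4 [LOAD]
8. LOAD T0 → mem=4 r[T0]=4 [LOAD]
9. CAS T0 → mem=5 r[T0]=4 [OK]
10. CAS T1 → mem=5 r[T1]=4 [RETRY]
11. LOAD T1 → mem=5 r[T1]=5 [LOAD]
12. LOAD T0 → mem=5 r[T0]=5 [LOAD]
13. CAS T1 → mem=6 r[T1]=5 [OK]
14. CAS T0 → mem=6 r[T0]=5 [RETRY]
Log disagrees first at step 14.

step = 14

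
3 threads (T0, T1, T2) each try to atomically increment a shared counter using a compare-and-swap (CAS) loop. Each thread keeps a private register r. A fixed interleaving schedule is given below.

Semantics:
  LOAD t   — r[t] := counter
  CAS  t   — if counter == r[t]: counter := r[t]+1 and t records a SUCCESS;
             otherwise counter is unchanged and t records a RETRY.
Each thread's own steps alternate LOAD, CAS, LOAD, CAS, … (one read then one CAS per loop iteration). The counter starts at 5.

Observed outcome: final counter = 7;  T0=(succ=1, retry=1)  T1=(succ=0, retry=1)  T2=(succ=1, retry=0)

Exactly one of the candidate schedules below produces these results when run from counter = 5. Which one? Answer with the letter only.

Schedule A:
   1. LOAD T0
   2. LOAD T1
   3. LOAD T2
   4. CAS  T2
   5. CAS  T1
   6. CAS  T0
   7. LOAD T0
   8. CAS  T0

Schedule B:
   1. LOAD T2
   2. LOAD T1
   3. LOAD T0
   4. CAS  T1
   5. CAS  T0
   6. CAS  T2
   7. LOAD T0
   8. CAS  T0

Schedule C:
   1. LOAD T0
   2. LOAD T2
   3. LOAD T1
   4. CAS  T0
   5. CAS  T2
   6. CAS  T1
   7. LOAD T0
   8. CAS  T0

Run A:
step 1: T0 LOAD ⇒ load; ctr=5 reg=5
step 2: T1 LOAD ⇒ load; ctr=5 reg=5
step 3: T2 LOAD ⇒ load; ctr=5 reg=5
step 4: T2 CAS ⇒ ok; ctr=6 reg=5
step 5: T1 CAS ⇒ retry; ctr=6 reg=5
step 6: T0 CAS ⇒ retry; ctr=6 reg=5
step 7: T0 LOAD ⇒ load; ctr=6 reg=6
step 8: T0 CAS ⇒ ok; ctr=7 reg=6

A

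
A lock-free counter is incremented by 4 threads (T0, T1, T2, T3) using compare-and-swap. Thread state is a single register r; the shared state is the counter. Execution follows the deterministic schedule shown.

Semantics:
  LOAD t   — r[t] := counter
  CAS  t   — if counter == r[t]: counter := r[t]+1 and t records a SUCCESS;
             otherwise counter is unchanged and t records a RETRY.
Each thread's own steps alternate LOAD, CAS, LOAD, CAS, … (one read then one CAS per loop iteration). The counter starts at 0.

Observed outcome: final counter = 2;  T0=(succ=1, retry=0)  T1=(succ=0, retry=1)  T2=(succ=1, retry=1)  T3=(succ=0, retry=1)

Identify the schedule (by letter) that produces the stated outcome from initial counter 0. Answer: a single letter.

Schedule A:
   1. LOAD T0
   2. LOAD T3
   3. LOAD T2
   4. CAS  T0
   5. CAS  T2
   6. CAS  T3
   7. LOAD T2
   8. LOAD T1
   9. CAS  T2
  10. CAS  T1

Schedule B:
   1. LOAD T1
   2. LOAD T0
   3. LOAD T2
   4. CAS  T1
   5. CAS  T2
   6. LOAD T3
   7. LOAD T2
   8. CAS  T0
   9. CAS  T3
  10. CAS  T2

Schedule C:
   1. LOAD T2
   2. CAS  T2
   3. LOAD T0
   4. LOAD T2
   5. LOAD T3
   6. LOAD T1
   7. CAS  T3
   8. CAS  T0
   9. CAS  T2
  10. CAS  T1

A

Tracing schedule A:
[1] T0.load  rd  (counter 0, T0.r 0)
[2] T3.load  rd  (counter 0, T3.r 0)
[3] T2.load  rd  (counter 0, T2.r 0)
[4] T0.cas  hit  (counter 1, T0.r 0)
[5] T2.cas  miss  (counter 1, T2.r 0)
[6] T3.cas  miss  (counter 1, T3.r 0)
[7] T2.load  rd  (counter 1, T2.r 1)
[8] T1.load  rd  (counter 1, T1.r 1)
[9] T2.cas  hit  (counter 2, T2.r 1)
[10] T1.cas  miss  (counter 2, T1.r 1)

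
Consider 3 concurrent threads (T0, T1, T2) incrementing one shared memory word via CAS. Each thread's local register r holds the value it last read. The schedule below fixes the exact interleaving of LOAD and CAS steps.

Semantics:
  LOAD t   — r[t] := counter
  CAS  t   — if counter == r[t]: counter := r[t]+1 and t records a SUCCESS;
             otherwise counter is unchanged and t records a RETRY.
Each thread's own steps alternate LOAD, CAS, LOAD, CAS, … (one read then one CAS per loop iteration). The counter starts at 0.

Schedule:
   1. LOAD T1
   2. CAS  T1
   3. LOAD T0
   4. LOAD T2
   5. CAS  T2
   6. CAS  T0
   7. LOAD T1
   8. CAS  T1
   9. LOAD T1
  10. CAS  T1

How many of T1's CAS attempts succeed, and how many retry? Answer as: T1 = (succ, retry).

T1 = (3, 0)

step 1: T1 LOAD ⇒ load; ctr=0 reg=0
step 2: T1 CAS ⇒ ok; ctr=1 reg=0
step 3: T0 LOAD ⇒ load; ctr=1 reg=1
step 4: T2 LOAD ⇒ load; ctr=1 reg=1
step 5: T2 CAS ⇒ ok; ctr=2 reg=1
step 6: T0 CAS ⇒ retry; ctr=2 reg=1
step 7: T1 LOAD ⇒ load; ctr=2 reg=2
step 8: T1 CAS ⇒ ok; ctr=3 reg=2
step 9: T1 LOAD ⇒ load; ctr=3 reg=3
step 10: T1 CAS ⇒ ok; ctr=4 reg=3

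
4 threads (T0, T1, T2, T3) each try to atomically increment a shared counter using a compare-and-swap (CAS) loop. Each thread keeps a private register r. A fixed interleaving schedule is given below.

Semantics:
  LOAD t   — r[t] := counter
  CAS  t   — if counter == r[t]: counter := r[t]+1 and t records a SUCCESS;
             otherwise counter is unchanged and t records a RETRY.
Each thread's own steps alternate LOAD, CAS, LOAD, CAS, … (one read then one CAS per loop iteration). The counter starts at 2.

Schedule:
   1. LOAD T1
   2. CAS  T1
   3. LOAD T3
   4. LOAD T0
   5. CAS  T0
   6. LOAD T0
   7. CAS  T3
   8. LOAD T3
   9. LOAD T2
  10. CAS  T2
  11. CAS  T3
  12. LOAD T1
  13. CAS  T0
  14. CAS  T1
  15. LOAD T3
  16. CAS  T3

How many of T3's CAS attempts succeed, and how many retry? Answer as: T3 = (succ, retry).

step 1: T1 LOAD ⇒ load; ctr=2 reg=2
step 2: T1 CAS ⇒ ok; ctr=3 reg=2
step 3: T3 LOAD ⇒ load; ctr=3 reg=3
step 4: T0 LOAD ⇒ load; ctr=3 reg=3
step 5: T0 CAS ⇒ ok; ctr=4 reg=3
step 6: T0 LOAD ⇒ load; ctr=4 reg=4
step 7: T3 CAS ⇒ retry; ctr=4 reg=3
step 8: T3 LOAD ⇒ load; ctr=4 reg=4
step 9: T2 LOAD ⇒ load; ctr=4 reg=4
step 10: T2 CAS ⇒ ok; ctr=5 reg=4
step 11: T3 CAS ⇒ retry; ctr=5 reg=4
step 12: T1 LOAD ⇒ load; ctr=5 reg=5
step 13: T0 CAS ⇒ retry; ctr=5 reg=4
step 14: T1 CAS ⇒ ok; ctr=6 reg=5
step 15: T3 LOAD ⇒ load; ctr=6 reg=6
step 16: T3 CAS ⇒ ok; ctr=7 reg=6

T3 = (1, 2)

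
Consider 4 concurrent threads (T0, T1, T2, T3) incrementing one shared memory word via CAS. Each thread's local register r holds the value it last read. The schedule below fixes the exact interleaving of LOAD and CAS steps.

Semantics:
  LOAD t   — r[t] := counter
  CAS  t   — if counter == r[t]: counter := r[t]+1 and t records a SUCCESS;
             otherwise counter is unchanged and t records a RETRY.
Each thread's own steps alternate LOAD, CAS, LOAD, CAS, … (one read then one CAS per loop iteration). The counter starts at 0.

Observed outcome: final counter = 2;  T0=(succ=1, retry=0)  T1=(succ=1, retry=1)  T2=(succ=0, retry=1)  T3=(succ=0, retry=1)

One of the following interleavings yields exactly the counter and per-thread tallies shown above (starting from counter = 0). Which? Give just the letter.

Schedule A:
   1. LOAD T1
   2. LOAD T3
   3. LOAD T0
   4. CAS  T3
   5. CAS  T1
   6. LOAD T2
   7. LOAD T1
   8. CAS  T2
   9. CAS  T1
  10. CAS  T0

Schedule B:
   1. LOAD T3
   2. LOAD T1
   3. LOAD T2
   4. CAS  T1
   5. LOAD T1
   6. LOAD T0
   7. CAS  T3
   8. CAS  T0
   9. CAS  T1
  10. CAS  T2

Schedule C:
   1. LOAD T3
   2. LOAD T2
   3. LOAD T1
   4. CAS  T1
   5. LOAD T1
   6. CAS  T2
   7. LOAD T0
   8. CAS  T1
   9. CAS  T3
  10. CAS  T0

Tracing schedule B:
step 1: T3 LOAD ⇒ load; ctr=0 reg=0
step 2: T1 LOAD ⇒ load; ctr=0 reg=0
step 3: T2 LOAD ⇒ load; ctr=0 reg=0
step 4: T1 CAS ⇒ ok; ctr=1 reg=0
step 5: T1 LOAD ⇒ load; ctr=1 reg=1
step 6: T0 LOAD ⇒ load; ctr=1 reg=1
step 7: T3 CAS ⇒ retry; ctr=1 reg=0
step 8: T0 CAS ⇒ ok; ctr=2 reg=1
step 9: T1 CAS ⇒ retry; ctr=2 reg=1
step 10: T2 CAS ⇒ retry; ctr=2 reg=0

B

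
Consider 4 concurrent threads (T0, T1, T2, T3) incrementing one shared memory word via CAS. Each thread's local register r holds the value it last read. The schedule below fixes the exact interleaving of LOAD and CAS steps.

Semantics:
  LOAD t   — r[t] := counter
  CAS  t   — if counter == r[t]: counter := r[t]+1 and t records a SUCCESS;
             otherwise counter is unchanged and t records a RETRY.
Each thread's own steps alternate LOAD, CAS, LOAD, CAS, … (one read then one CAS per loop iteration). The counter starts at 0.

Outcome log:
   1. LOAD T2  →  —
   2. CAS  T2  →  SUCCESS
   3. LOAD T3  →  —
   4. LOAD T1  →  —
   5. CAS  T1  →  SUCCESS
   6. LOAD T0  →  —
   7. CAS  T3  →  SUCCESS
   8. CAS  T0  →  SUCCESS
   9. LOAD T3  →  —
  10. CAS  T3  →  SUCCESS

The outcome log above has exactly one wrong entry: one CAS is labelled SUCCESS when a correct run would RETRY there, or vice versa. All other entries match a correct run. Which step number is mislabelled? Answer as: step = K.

step = 7

Re-executing:
step 1: T2 LOAD ⇒ load; ctr=0 reg=0
step 2: T2 CAS ⇒ ok; ctr=1 reg=0
step 3: T3 LOAD ⇒ load; ctr=1 reg=1
step 4: T1 LOAD ⇒ load; ctr=1 reg=1
step 5: T1 CAS ⇒ ok; ctr=2 reg=1
step 6: T0 LOAD ⇒ load; ctr=2 reg=2
step 7: T3 CAS ⇒ retry; ctr=2 reg=1
step 8: T0 CAS ⇒ ok; ctr=3 reg=2
step 9: T3 LOAD ⇒ load; ctr=3 reg=3
step 10: T3 CAS ⇒ ok; ctr=4 reg=3
Flip is step 7.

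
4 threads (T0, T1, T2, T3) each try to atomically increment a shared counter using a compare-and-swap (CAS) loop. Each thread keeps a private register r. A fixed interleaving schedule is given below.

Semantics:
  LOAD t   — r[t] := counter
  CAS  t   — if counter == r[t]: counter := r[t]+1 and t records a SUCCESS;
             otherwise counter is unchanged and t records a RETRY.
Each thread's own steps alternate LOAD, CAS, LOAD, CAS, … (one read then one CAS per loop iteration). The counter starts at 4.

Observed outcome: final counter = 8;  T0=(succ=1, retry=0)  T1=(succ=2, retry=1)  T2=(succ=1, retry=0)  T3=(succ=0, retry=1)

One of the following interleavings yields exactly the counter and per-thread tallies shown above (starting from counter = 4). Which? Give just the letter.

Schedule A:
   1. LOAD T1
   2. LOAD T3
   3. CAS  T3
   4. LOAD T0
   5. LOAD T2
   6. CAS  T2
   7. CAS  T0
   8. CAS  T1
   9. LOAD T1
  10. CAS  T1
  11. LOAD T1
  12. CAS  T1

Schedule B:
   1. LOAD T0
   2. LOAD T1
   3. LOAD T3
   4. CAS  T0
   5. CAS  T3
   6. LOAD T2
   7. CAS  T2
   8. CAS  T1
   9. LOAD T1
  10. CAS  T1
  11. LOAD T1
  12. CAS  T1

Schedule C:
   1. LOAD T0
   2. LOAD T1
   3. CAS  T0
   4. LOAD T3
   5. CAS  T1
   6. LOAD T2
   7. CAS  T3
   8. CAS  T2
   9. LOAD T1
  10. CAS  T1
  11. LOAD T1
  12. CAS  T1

Simulating candidate B:
[1] T0.load  rd  (counter 4, T0.r 4)
[2] T1.load  rd  (counter 4, T1.r 4)
[3] T3.load  rd  (counter 4, T3.r 4)
[4] T0.cas  hit  (counter 5, T0.r 4)
[5] T3.cas  miss  (counter 5, T3.r 4)
[6] T2.load  rd  (counter 5, T2.r 5)
[7] T2.cas  hit  (counter 6, T2.r 5)
[8] T1.cas  miss  (counter 6, T1.r 4)
[9] T1.load  rd  (counter 6, T1.r 6)
[10] T1.cas  hit  (counter 7, T1.r 6)
[11] T1.load  rd  (counter 7, T1.r 7)
[12] T1.cas  hit  (counter 8, T1.r 7)

B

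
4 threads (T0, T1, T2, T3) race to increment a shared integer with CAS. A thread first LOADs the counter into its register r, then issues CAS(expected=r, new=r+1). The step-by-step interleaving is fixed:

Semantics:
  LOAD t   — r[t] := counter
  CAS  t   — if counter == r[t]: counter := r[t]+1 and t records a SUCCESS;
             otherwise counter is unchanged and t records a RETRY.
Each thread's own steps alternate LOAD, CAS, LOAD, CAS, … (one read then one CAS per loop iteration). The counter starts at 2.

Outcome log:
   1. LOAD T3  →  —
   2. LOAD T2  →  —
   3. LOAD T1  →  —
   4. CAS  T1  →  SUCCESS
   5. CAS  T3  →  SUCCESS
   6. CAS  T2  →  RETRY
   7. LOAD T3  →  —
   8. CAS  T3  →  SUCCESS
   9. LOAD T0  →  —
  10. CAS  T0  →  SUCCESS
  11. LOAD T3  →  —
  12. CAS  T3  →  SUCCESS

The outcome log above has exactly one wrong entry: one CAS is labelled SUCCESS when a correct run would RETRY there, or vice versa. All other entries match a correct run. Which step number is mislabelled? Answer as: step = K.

Correct run:
[1] T3.load  rd  (counter 2, T3.r 2)
[2] T2.load  rd  (counter 2, T2.r 2)
[3] T1.load  rd  (counter 2, T1.r 2)
[4] T1.cas  hit  (counter 3, T1.r 2)
[5] T3.cas  miss  (counter 3, T3.r 2)
[6] T2.cas  miss  (counter 3, T2.r 2)
[7] T3.load  rd  (counter 3, T3.r 3)
[8] T3.cas  hit  (counter 4, T3.r 3)
[9] T0.load  rd  (counter 4, T0.r 4)
[10] T0.cas  hit  (counter 5, T0.r 4)
[11] T3.load  rd  (counter 5, T3.r 5)
[12] T3.cas  hit  (counter 6, T3.r 5)
Mismatch at 5.

step = 5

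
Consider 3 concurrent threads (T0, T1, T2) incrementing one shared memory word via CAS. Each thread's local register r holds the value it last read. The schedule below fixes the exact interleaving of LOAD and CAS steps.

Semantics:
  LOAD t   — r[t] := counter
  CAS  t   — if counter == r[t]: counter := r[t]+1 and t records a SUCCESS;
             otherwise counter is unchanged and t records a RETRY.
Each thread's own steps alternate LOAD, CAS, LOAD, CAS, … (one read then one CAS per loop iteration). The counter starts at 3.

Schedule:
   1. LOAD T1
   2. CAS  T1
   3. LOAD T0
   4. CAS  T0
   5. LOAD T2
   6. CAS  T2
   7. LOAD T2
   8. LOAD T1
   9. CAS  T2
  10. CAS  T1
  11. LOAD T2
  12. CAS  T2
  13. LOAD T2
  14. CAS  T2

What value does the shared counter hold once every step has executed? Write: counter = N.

[1] T1.load  rd  (counter 3, T1.r 3)
[2] T1.cas  hit  (counter 4, T1.r 3)
[3] T0.load  rd  (counter 4, T0.r 4)
[4] T0.cas  hit  (counter 5, T0.r 4)
[5] T2.load  rd  (counter 5, T2.r 5)
[6] T2.cas  hit  (counter 6, T2.r 5)
[7] T2.load  rd  (counter 6, T2.r 6)
[8] T1.load  rd  (counter 6, T1.r 6)
[9] T2.cas  hit  (counter 7, T2.r 6)
[10] T1.cas  miss  (counter 7, T1.r 6)
[11] T2.load  rd  (counter 7, T2.r 7)
[12] T2.cas  hit  (counter 8, T2.r 7)
[13] T2.load  rd  (counter 8, T2.r 8)
[14] T2.cas  hit  (counter 9, T2.r 8)

counter = 9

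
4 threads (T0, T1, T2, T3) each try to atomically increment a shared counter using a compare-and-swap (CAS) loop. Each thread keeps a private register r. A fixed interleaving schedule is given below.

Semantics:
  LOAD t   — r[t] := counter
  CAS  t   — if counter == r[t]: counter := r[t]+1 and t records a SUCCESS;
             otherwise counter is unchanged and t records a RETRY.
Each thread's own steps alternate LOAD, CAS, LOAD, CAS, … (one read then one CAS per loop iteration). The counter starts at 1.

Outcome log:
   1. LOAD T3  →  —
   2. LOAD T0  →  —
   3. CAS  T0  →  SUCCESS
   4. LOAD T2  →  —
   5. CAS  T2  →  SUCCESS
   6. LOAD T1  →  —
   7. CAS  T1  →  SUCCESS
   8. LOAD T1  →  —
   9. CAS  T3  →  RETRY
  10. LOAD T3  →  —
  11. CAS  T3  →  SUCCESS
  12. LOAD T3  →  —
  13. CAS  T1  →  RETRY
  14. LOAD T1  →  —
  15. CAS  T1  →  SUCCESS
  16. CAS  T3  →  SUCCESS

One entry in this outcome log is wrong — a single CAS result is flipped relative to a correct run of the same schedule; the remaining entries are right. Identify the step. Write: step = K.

Reference trace:
#1 T3 reads 1
#2 T0 reads 1
#3 T0 CAS(1→2) writes; counter now 2
#4 T2 reads 2
#5 T2 CAS(2→3) writes; counter now 3
#6 T1 reads 3
#7 T1 CAS(3→4) writes; counter now 4
#8 T1 reads 4
#9 T3 CAS(1→2) fails; counter now 4
#10 T3 reads 4
#11 T3 CAS(4→5) writes; counter now 5
#12 T3 reads 5
#13 T1 CAS(4→5) fails; counter now 5
#14 T1 reads 5
#15 T1 CAS(5→6) writes; counter now 6
#16 T3 CAS(5→6) fails; counter now 6
Flip is step 16.

step = 16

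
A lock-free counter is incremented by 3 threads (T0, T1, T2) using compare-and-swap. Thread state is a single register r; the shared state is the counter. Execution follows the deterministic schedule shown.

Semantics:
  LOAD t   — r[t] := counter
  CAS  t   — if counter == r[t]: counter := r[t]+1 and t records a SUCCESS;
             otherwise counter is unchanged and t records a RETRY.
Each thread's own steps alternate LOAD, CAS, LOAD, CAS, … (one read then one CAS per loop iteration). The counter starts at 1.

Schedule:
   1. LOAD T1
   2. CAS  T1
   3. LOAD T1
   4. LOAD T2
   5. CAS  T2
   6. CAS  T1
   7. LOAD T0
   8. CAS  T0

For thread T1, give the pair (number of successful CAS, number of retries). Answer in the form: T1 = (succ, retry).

T1 = (1, 1)

[1] T1.load  rd  (counter 1, T1.r 1)
[2] T1.cas  hit  (counter 2, T1.r 1)
[3] T1.load  rd  (counter 2, T1.r 2)
[4] T2.load  rd  (counter 2, T2.r 2)
[5] T2.cas  hit  (counter 3, T2.r 2)
[6] T1.cas  miss  (counter 3, T1.r 2)
[7] T0.load  rd  (counter 3, T0.r 3)
[8] T0.cas  hit  (counter 4, T0.r 3)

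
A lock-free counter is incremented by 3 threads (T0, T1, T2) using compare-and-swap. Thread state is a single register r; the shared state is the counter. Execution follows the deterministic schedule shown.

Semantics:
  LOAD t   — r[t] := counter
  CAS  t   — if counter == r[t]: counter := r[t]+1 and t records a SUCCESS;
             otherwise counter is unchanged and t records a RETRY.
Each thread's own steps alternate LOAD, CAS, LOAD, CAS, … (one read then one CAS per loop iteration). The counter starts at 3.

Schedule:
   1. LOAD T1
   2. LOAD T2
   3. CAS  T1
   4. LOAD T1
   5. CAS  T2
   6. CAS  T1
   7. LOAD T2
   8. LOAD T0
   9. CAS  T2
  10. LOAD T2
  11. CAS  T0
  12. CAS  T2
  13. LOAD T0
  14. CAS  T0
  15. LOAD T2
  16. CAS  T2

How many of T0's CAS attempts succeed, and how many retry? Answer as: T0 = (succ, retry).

T0 = (1, 1)

T1 LOAD — after: cnt=3, r=3 — load
T2 LOAD — after: cnt=3, r=3 — load
T1 CAS — after: cnt=4, r=3 — ok
T1 LOAD — after: cnt=4, r=4 — load
T2 CAS — after: cnt=4, r=3 — retry
T1 CAS — after: cnt=5, r=4 — ok
T2 LOAD — after: cnt=5, r=5 — load
T0 LOAD — after: cnt=5, r=5 — load
T2 CAS — after: cnt=6, r=5 — ok
T2 LOAD — after: cnt=6, r=6 — load
T0 CAS — after: cnt=6, r=5 — retry
T2 CAS — after: cnt=7, r=6 — ok
T0 LOAD — after: cnt=7, r=7 — load
T0 CAS — after: cnt=8, r=7 — ok
T2 LOAD — after: cnt=8, r=8 — load
T2 CAS — after: cnt=9, r=8 — ok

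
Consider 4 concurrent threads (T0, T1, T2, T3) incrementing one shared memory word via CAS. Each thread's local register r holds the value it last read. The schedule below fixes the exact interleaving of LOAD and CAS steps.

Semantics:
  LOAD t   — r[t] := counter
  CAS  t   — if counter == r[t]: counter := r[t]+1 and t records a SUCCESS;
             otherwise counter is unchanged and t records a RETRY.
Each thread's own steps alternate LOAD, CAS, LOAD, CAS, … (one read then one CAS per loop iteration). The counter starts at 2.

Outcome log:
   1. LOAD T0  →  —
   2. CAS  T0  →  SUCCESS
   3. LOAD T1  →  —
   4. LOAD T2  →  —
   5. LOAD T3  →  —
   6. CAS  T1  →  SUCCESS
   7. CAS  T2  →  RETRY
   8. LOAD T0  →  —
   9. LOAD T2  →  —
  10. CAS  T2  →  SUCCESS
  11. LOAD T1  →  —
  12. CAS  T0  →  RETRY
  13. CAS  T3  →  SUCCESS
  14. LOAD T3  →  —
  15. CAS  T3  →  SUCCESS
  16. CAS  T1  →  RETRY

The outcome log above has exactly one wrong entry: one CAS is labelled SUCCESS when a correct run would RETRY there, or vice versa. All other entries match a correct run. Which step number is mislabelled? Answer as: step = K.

step = 13

Reference trace:
#1 T0 reads 2
#2 T0 CAS(2→3) writes; counter now 3
#3 T1 reads 3
#4 T2 reads 3
#5 T3 reads 3
#6 T1 CAS(3→4) writes; counter now 4
#7 T2 CAS(3→4) fails; counter now 4
#8 T0 reads 4
#9 T2 reads 4
#10 T2 CAS(4→5) writes; counter now 5
#11 T1 reads 5
#12 T0 CAS(4→5) fails; counter now 5
#13 T3 CAS(3→4) fails; counter now 5
#14 T3 reads 5
#15 T3 CAS(5→6) writes; counter now 6
#16 T1 CAS(5→6) fails; counter now 6
Flip is step 13.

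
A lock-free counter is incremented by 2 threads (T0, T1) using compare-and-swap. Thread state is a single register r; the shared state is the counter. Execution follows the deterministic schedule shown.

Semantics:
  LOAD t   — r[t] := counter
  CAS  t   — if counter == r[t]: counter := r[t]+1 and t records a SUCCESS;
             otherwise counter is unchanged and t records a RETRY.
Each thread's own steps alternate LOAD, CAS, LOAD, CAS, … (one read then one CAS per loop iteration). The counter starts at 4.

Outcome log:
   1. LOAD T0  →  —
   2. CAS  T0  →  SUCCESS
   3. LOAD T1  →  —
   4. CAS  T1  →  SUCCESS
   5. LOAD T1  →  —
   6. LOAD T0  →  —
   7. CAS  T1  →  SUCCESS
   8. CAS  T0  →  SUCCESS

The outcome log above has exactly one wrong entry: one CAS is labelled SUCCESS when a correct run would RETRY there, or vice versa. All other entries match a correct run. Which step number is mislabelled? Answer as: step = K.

Reference trace:
1. LOAD T0 → mem=4 r[T0]=4 [LOAD]
2. CAS T0 → mem=5 r[T0]=4 [OK]
3. LOAD T1 → mem=5 r[T1]=5 [LOAD]
4. CAS T1 → mem=6 r[T1]=5 [OK]
5. LOAD T1 → mem=6 r[T1]=6 [LOAD]
6. LOAD T0 → mem=6 r[T0]=6 [LOAD]
7. CAS T1 → mem=7 r[T1]=6 [OK]
8. CAS T0 → mem=7 r[T0]=6 [RETRY]
Mismatch at 8.

step = 8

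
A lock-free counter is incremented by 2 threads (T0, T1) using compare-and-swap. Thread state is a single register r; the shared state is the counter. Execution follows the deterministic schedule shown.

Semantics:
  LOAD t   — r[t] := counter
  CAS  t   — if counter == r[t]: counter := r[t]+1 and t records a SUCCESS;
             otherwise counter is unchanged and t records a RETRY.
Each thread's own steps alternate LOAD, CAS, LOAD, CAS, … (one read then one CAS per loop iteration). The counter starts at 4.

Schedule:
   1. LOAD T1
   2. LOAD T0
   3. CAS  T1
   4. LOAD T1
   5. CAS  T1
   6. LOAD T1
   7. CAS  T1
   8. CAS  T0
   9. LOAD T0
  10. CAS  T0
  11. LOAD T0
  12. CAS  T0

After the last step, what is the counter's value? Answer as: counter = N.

counter = 9

#1 T1 reads 4
#2 T0 reads 4
#3 T1 CAS(4→5) writes; counter now 5
#4 T1 reads 5
#5 T1 CAS(5→6) writes; counter now 6
#6 T1 reads 6
#7 T1 CAS(6→7) writes; counter now 7
#8 T0 CAS(4→5) fails; counter now 7
#9 T0 reads 7
#10 T0 CAS(7→8) writes; counter now 8
#11 T0 reads 8
#12 T0 CAS(8→9) writes; counter now 9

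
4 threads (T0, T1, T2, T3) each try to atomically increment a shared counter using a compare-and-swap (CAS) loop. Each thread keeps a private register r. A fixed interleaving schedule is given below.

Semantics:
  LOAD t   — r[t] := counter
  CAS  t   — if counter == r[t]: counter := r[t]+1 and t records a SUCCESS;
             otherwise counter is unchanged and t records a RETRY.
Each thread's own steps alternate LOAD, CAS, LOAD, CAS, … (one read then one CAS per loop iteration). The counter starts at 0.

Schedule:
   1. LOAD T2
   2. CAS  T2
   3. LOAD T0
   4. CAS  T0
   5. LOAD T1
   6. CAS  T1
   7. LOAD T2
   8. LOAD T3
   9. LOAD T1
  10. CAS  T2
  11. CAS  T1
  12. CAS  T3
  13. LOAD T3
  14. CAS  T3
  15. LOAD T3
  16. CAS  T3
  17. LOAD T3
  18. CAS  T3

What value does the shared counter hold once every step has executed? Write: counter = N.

counter = 7

1. LOAD T2 → mem=0 r[T2]=0 [LOAD]
2. CAS T2 → mem=1 r[T2]=0 [OK]
3. LOAD T0 → mem=1 r[T0]=1 [LOAD]
4. CAS T0 → mem=2 r[T0]=1 [OK]
5. LOAD T1 → mem=2 r[T1]=2 [LOAD]
6. CAS T1 → mem=3 r[T1]=2 [OK]
7. LOAD T2 → mem=3 r[T2]=3 [LOAD]
8. LOAD T3 → mem=3 r[T3]=3 [LOAD]
9. LOAD T1 → mem=3 r[T1]=3 [LOAD]
10. CAS T2 → mem=4 r[T2]=3 [OK]
11. CAS T1 → mem=4 r[T1]=3 [RETRY]
12. CAS T3 → mem=4 r[T3]=3 [RETRY]
13. LOAD T3 → mem=4 r[T3]=4 [LOAD]
14. CAS T3 → mem=5 r[T3]=4 [OK]
15. LOAD T3 → mem=5 r[T3]=5 [LOAD]
16. CAS T3 → mem=6 r[T3]=5 [OK]
17. LOAD T3 → mem=6 r[T3]=6 [LOAD]
18. CAS T3 → mem=7 r[T3]=6 [OK]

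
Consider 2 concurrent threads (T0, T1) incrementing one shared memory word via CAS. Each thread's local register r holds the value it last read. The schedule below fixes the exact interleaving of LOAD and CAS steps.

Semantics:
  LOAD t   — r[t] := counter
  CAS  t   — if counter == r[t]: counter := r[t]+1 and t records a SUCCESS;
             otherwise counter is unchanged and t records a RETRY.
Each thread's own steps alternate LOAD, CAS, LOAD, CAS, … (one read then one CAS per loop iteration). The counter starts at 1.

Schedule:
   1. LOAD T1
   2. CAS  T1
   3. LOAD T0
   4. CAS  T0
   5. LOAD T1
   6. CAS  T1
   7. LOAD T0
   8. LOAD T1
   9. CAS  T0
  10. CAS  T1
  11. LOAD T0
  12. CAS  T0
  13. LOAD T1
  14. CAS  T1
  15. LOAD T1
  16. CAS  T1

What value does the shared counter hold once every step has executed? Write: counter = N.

counter = 8

1. LOAD T1 → mem=1 r[T1]=1 [LOAD]
2. CAS T1 → mem=2 r[T1]=1 [OK]
3. LOAD T0 → mem=2 r[T0]=2 [LOAD]
4. CAS T0 → mem=3 r[T0]=2 [OK]
5. LOAD T1 → mem=3 r[T1]=3 [LOAD]
6. CAS T1 → mem=4 r[T1]=3 [OK]
7. LOAD T0 → mem=4 r[T0]=4 [LOAD]
8. LOAD T1 → mem=4 r[T1]=4 [LOAD]
9. CAS T0 → mem=5 r[T0]=4 [OK]
10. CAS T1 → mem=5 r[T1]=4 [RETRY]
11. LOAD T0 → mem=5 r[T0]=5 [LOAD]
12. CAS T0 → mem=6 r[T0]=5 [OK]
13. LOAD T1 → mem=6 r[T1]=6 [LOAD]
14. CAS T1 → mem=7 r[T1]=6 [OK]
15. LOAD T1 → mem=7 r[T1]=7 [LOAD]
16. CAS T1 → mem=8 r[T1]=7 [OK]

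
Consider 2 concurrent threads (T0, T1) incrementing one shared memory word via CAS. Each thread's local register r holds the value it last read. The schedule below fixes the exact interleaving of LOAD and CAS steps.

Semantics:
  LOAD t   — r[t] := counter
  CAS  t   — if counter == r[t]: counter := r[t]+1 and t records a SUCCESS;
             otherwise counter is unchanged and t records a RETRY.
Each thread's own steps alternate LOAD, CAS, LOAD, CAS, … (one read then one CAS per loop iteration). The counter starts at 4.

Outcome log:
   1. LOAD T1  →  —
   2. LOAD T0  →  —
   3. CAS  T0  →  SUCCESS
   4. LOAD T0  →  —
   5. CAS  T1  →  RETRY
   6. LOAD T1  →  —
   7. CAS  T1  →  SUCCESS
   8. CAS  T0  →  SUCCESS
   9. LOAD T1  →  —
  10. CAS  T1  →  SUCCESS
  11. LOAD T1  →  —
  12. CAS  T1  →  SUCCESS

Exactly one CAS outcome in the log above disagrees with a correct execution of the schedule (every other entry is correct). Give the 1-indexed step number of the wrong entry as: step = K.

step = 8

Re-executing:
   1) LOAD T1:  M=4  r_T1=4
   2) LOAD T0:  M=4  r_T0=4
   3) CAS  T0:  M=5  r_T0=4 ✓
   4) LOAD T0:  M=5  r_T0=5
   5) CAS  T1:  M=5  r_T1=4 ✗
   6) LOAD T1:  M=5  r_T1=5
   7) CAS  T1:  M=6  r_T1=5 ✓
   8) CAS  T0:  M=6  r_T0=5 ✗
   9) LOAD T1:  M=6  r_T1=6
  10) CAS  T1:  M=7  r_T1=6 ✓
  11) LOAD T1:  M=7  r_T1=7
  12) CAS  T1:  M=8  r_T1=7 ✓
Mismatch at 8.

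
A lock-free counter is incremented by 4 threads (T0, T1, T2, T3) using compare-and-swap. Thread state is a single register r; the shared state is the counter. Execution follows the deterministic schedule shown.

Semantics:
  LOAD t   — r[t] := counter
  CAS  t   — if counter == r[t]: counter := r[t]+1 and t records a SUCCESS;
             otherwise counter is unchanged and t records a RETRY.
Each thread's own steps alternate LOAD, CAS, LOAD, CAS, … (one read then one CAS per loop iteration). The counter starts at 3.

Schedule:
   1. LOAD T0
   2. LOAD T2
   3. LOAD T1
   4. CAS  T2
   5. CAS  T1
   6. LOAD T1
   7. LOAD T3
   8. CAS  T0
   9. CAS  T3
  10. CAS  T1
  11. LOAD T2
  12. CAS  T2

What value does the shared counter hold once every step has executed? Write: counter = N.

counter = 6

#1 T0 reads 3
#2 T2 reads 3
#3 T1 reads 3
#4 T2 CAS(3→4) writes; counter now 4
#5 T1 CAS(3→4) fails; counter now 4
#6 T1 reads 4
#7 T3 reads 4
#8 T0 CAS(3→4) fails; counter now 4
#9 T3 CAS(4→5) writes; counter now 5
#10 T1 CAS(4→5) fails; counter now 5
#11 T2 reads 5
#12 T2 CAS(5→6) writes; counter now 6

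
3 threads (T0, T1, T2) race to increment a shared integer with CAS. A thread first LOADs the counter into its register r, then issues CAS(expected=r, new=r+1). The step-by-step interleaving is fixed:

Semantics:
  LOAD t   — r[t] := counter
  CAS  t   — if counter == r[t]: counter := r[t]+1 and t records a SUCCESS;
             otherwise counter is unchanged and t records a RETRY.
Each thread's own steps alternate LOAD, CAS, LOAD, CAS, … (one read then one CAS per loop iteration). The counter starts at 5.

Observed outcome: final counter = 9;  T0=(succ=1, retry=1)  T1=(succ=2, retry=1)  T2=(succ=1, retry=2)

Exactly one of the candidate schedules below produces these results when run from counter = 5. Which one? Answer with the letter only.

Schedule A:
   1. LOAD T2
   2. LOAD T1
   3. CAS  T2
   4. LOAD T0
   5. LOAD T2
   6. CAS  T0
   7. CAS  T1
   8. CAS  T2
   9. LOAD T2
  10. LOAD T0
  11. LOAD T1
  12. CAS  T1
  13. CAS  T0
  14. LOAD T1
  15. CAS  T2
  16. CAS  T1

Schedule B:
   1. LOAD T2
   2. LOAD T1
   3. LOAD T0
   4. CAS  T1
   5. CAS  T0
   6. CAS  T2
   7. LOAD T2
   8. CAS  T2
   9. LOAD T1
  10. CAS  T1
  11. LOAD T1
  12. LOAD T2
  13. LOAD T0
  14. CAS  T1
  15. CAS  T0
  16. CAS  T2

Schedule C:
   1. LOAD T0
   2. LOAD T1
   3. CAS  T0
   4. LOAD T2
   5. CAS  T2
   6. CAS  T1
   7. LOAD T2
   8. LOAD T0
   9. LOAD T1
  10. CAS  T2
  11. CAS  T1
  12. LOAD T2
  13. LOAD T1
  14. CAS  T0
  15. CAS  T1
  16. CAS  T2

A

Tracing schedule A:
[1] T2.load  rd  (counter 5, T2.r 5)
[2] T1.load  rd  (counter 5, T1.r 5)
[3] T2.cas  hit  (counter 6, T2.r 5)
[4] T0.load  rd  (counter 6, T0.r 6)
[5] T2.load  rd  (counter 6, T2.r 6)
[6] T0.cas  hit  (counter 7, T0.r 6)
[7] T1.cas  miss  (counter 7, T1.r 5)
[8] T2.cas  miss  (counter 7, T2.r 6)
[9] T2.load  rd  (counter 7, T2.r 7)
[10] T0.load  rd  (counter 7, T0.r 7)
[11] T1.load  rd  (counter 7, T1.r 7)
[12] T1.cas  hit  (counter 8, T1.r 7)
[13] T0.cas  miss  (counter 8, T0.r 7)
[14] T1.load  rd  (counter 8, T1.r 8)
[15] T2.cas  miss  (counter 8, T2.r 7)
[16] T1.cas  hit  (counter 9, T1.r 8)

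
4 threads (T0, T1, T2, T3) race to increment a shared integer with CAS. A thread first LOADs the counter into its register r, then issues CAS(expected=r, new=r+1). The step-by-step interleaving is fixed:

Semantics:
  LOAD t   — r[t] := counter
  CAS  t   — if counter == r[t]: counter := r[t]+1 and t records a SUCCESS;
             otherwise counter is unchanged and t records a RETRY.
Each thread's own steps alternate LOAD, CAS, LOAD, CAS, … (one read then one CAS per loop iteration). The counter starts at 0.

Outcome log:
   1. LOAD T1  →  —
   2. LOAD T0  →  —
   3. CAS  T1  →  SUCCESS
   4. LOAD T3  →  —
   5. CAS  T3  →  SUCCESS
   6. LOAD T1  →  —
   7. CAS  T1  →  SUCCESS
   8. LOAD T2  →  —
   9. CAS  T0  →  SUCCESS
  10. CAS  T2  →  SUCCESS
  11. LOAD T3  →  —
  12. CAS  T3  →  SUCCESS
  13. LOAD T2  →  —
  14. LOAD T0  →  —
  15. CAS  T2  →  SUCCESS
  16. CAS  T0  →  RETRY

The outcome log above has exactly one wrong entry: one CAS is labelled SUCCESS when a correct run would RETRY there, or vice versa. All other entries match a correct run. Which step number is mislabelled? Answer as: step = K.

step = 9

Reference trace:
[1] T1.load  rd  (counter 0, T1.r 0)
[2] T0.load  rd  (counter 0, T0.r 0)
[3] T1.cas  hit  (counter 1, T1.r 0)
[4] T3.load  rd  (counter 1, T3.r 1)
[5] T3.cas  hit  (counter 2, T3.r 1)
[6] T1.load  rd  (counter 2, T1.r 2)
[7] T1.cas  hit  (counter 3, T1.r 2)
[8] T2.load  rd  (counter 3, T2.r 3)
[9] T0.cas  miss  (counter 3, T0.r 0)
[10] T2.cas  hit  (counter 4, T2.r 3)
[11] T3.load  rd  (counter 4, T3.r 4)
[12] T3.cas  hit  (counter 5, T3.r 4)
[13] T2.load  rd  (counter 5, T2.r 5)
[14] T0.load  rd  (counter 5, T0.r 5)
[15] T2.cas  hit  (counter 6, T2.r 5)
[16] T0.cas  miss  (counter 6, T0.r 5)
Flip is step 9.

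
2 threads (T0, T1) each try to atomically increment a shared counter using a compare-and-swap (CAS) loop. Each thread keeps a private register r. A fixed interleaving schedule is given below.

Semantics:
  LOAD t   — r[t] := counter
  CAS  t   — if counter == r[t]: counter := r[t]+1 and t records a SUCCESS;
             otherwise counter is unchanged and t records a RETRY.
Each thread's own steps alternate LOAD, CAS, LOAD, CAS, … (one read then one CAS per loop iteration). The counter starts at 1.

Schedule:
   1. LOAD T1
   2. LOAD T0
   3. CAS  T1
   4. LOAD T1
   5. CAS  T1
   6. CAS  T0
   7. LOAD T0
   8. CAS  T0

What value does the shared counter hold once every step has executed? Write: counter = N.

step 1: T1 LOAD ⇒ load; ctr=1 reg=1
step 2: T0 LOAD ⇒ load; ctr=1 reg=1
step 3: T1 CAS ⇒ ok; ctr=2 reg=1
step 4: T1 LOAD ⇒ load; ctr=2 reg=2
step 5: T1 CAS ⇒ ok; ctr=3 reg=2
step 6: T0 CAS ⇒ retry; ctr=3 reg=1
step 7: T0 LOAD ⇒ load; ctr=3 reg=3
step 8: T0 CAS ⇒ ok; ctr=4 reg=3

counter = 4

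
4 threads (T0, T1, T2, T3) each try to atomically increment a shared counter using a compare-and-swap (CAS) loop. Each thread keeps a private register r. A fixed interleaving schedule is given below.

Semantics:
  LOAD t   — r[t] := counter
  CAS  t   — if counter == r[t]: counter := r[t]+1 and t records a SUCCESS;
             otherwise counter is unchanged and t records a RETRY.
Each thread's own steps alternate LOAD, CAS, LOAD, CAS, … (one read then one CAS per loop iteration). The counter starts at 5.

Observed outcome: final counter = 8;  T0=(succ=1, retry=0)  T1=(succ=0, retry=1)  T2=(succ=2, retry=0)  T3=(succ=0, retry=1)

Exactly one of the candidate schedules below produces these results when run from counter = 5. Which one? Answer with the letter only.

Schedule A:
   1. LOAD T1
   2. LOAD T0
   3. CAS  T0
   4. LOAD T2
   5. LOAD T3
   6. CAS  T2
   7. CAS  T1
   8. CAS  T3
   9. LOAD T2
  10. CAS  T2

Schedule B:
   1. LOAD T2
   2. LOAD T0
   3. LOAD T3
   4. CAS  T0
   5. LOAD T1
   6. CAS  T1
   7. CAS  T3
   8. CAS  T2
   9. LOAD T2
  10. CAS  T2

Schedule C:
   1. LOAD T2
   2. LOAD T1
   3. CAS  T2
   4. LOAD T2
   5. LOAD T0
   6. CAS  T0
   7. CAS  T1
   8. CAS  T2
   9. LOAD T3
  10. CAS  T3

Simulating candidate A:
T1 LOAD — after: cnt=5, r=5 — load
T0 LOAD — after: cnt=5, r=5 — load
T0 CAS — after: cnt=6, r=5 — ok
T2 LOAD — after: cnt=6, r=6 — load
T3 LOAD — after: cnt=6, r=6 — load
T2 CAS — after: cnt=7, r=6 — ok
T1 CAS — after: cnt=7, r=5 — retry
T3 CAS — after: cnt=7, r=6 — retry
T2 LOAD — after: cnt=7, r=7 — load
T2 CAS — after: cnt=8, r=7 — ok

A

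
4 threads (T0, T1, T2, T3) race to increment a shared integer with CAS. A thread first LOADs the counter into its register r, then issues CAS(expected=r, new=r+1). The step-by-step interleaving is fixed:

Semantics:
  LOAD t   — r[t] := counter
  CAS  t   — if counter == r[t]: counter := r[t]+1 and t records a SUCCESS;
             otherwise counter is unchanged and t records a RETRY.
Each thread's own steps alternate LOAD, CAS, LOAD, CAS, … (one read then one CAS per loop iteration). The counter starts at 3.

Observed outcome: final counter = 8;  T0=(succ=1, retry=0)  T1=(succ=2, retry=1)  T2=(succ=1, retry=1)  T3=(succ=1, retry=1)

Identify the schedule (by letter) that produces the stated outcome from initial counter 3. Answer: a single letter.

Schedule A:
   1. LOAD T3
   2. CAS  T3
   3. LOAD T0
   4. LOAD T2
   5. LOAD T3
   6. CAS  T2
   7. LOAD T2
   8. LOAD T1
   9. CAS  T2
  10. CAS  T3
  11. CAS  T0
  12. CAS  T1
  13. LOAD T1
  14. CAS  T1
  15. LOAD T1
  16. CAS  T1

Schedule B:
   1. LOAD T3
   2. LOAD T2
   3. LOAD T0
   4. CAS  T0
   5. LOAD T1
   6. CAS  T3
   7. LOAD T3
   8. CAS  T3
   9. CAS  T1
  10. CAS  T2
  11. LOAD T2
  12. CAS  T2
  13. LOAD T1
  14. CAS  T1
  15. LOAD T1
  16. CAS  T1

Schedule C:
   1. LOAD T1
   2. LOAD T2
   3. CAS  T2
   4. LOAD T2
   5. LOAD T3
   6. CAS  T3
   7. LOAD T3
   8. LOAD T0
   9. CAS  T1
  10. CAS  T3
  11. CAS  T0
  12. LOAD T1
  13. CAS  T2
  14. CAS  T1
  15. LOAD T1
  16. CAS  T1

B

Run B:
T3 LOAD — after: cnt=3, r=3 — load
T2 LOAD — after: cnt=3, r=3 — load
T0 LOAD — after: cnt=3, r=3 — load
T0 CAS — after: cnt=4, r=3 — ok
T1 LOAD — after: cnt=4, r=4 — load
T3 CAS — after: cnt=4, r=3 — retry
T3 LOAD — after: cnt=4, r=4 — load
T3 CAS — after: cnt=5, r=4 — ok
T1 CAS — after: cnt=5, r=4 — retry
T2 CAS — after: cnt=5, r=3 — retry
T2 LOAD — after: cnt=5, r=5 — load
T2 CAS — after: cnt=6, r=5 — ok
T1 LOAD — after: cnt=6, r=6 — load
T1 CAS — after: cnt=7, r=6 — ok
T1 LOAD — after: cnt=7, r=7 — load
T1 CAS — after: cnt=8, r=7 — ok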